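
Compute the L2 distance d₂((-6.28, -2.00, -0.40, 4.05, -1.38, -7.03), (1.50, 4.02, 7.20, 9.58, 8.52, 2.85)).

√(Σ(x_i - y_i)²) = √((-6.28 - 1.5)² + (-2 - 4.02)² + (-0.4 - 7.2)² + (4.05 - 9.58)² + (-1.38 - 8.52)² + (-7.03 - 2.85)²)
= √((-7.78)² + (-6.02)² + (-7.6)² + (-5.53)² + (-9.9)² + (-9.88)²) = √(60.5284 + 36.2404 + 57.76 + 30.5809 + 98.01 + 97.6144) = √380.7341 ≈ 19.5124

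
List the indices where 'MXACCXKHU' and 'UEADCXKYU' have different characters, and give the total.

Differing positions: 1, 2, 4, 8. Hamming distance = 4.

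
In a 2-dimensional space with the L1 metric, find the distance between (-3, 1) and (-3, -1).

Σ|x_i - y_i| = |-3 - (-3)| + |1 - (-1)| = 0 + 2 = 2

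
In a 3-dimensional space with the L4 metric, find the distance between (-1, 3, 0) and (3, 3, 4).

(Σ|x_i - y_i|^4)^(1/4) = (|-1 - 3|^4 + |3 - 3|^4 + |0 - 4|^4)^(1/4)
= (4^4 + 0^4 + 4^4)^(1/4) = (256 + 0 + 256)^(1/4) = (512)^(1/4) ≈ 4.7568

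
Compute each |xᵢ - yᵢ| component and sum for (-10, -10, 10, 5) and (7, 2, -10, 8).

Σ|x_i - y_i| = |-10 - 7| + |-10 - 2| + |10 - (-10)| + |5 - 8| = 17 + 12 + 20 + 3 = 52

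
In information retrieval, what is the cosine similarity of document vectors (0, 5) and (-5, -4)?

With u = (0, 5), v = (-5, -4):
u·v = 0·(-5) + 5·(-4) = 0 + (-20) = -20.
|u| = √(0² + 5²) = √25, |v| = √((-5)² + (-4)²) = √41, so |u||v| = √(25·41) = √1025.
cos θ = (u·v)/(|u||v|) = -20/√1025 ≈ -0.6247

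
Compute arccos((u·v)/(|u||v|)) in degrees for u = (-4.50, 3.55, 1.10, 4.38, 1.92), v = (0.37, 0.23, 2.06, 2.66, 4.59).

With u = (-4.50, 3.55, 1.10, 4.38, 1.92), v = (0.37, 0.23, 2.06, 2.66, 4.59):
u·v = (-4.5)·0.37 + 3.55·0.23 + 1.1·2.06 + 4.38·2.66 + 1.92·4.59 = (-1.665) + 0.8165 + 2.266 + 11.6508 + 8.8128 = 21.8811.
|u| = √((-4.5)² + 3.55² + 1.1² + 4.38² + 1.92²) = √(20.25 + 12.6025 + 1.21 + 19.1844 + 3.6864) = √56.9333, |v| = √(0.37² + 0.23² + 2.06² + 2.66² + 4.59²) = √(0.1369 + 0.0529 + 4.2436 + 7.0756 + 21.0681) = √32.5771.
cos θ = (u·v)/(|u||v|) = 21.8811/(√56.9333·√32.5771) ≈ 0.508077
θ = arccos(0.508077) ≈ 59.46°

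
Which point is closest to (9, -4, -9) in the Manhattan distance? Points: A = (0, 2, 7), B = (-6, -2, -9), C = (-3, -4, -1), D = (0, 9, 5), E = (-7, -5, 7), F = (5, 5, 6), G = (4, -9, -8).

Distances: d(A) = 31, d(B) = 17, d(C) = 20, d(D) = 36, d(E) = 33, d(F) = 28, d(G) = 11. Nearest: G = (4, -9, -8) with distance 11.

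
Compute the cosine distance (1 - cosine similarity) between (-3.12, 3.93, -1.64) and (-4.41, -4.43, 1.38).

With u = (-3.12, 3.93, -1.64), v = (-4.41, -4.43, 1.38):
u·v = (-3.12)·(-4.41) + 3.93·(-4.43) + (-1.64)·1.38 = 13.7592 + (-17.4099) + (-2.2632) = -5.9139.
|u| = √((-3.12)² + 3.93² + (-1.64)²) = √(9.7344 + 15.4449 + 2.6896) = √27.8689, |v| = √((-4.41)² + (-4.43)² + 1.38²) = √(19.4481 + 19.6249 + 1.9044) = √40.9774.
cos θ = (u·v)/(|u||v|) = -5.9139/(√27.8689·√40.9774) ≈ -0.175
Cosine distance = 1 - cos θ ≈ 1 - (-0.175) = 1.175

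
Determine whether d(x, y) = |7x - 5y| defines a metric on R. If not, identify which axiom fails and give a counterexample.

No. d fails symmetry: d(7, 9) = |7·7 - 5·9| = |4| = 4, but d(9, 7) = |7·9 - 5·7| = |28| = 28. Since 4 ≠ 28, d(x,y) ≠ d(y,x) in general.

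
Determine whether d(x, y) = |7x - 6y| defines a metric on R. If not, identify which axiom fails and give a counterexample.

No. d fails symmetry: d(5, 8) = |7·5 - 6·8| = |-13| = 13, but d(8, 5) = |7·8 - 6·5| = |26| = 26. Since 13 ≠ 26, d(x,y) ≠ d(y,x) in general.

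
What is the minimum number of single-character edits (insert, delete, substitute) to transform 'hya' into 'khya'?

Let D[i][j] be the edit distance between the first i characters of 'hya' and the first j characters of 'khya', with D[i][0] = i, D[0][j] = j, and D[i][j] = D[i-1][j-1] if the characters match, else 1 + min(D[i-1][j], D[i][j-1], D[i-1][j-1]). Filling the table (rows: prefixes of 'hya', columns: prefixes of 'khya'):
     ε  k  h  y  a
  ε  0  1  2  3  4
  h  1  1  1  2  3
  y  2  2  2  1  2
  a  3  3  3  2  1
The bottom-right entry gives D[3][4] = 1, so no sequence of fewer than 1 edit works. Backtracking through the table gives one optimal edit sequence (1 edit):
  hya → khya (ins k @1)
Edit distance = 1.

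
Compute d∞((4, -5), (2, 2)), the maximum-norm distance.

max(|x_i - y_i|) = max(|4 - 2|, |-5 - 2|) = max(2, 7) = 7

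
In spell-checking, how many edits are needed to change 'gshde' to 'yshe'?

Let D[i][j] be the edit distance between the first i characters of 'gshde' and the first j characters of 'yshe', with D[i][0] = i, D[0][j] = j, and D[i][j] = D[i-1][j-1] if the characters match, else 1 + min(D[i-1][j], D[i][j-1], D[i-1][j-1]). Filling the table (rows: prefixes of 'gshde', columns: prefixes of 'yshe'):
     ε  y  s  h  e
  ε  0  1  2  3  4
  g  1  1  2  3  4
  s  2  2  1  2  3
  h  3  3  2  1  2
  d  4  4  3  2  2
  e  5  5  4  3  2
The bottom-right entry gives D[5][4] = 2, so no sequence of fewer than 2 edits works. Backtracking through the table gives one optimal edit sequence (2 edits):
  gshde → yshde (sub g→y @1)
  yshde → yshe (del d @4)
Edit distance = 2.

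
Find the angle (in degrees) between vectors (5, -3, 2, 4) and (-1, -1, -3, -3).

With u = (5, -3, 2, 4), v = (-1, -1, -3, -3):
u·v = 5·(-1) + (-3)·(-1) + 2·(-3) + 4·(-3) = (-5) + 3 + (-6) + (-12) = -20.
|u| = √(5² + (-3)² + 2² + 4²) = √54, |v| = √((-1)² + (-1)² + (-3)² + (-3)²) = √20, so |u||v| = √(54·20) = √1080.
cos θ = (u·v)/(|u||v|) = -20/√1080 ≈ -0.608581
θ = arccos(-0.608581) ≈ 127.49°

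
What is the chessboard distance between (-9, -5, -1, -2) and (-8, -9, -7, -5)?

max(|x_i - y_i|) = max(|-9 - (-8)|, |-5 - (-9)|, |-1 - (-7)|, |-2 - (-5)|) = max(1, 4, 6, 3) = 6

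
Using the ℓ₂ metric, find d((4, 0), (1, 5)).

√(Σ(x_i - y_i)²) = √((4 - 1)² + (0 - 5)²)
= √(3² + (-5)²) = √(9 + 25) = √34 ≈ 5.831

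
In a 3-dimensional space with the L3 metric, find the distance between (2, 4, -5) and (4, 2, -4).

(Σ|x_i - y_i|^3)^(1/3) = (|2 - 4|^3 + |4 - 2|^3 + |-5 - (-4)|^3)^(1/3)
= (2^3 + 2^3 + 1^3)^(1/3) = (8 + 8 + 1)^(1/3) = (17)^(1/3) ≈ 2.5713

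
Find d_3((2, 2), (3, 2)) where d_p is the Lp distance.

(Σ|x_i - y_i|^3)^(1/3) = (|2 - 3|^3 + |2 - 2|^3)^(1/3)
= (1^3 + 0^3)^(1/3) = (1 + 0)^(1/3) = (1)^(1/3) = 1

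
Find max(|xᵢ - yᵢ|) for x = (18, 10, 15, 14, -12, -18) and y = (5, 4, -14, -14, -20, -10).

max(|x_i - y_i|) = max(|18 - 5|, |10 - 4|, |15 - (-14)|, |14 - (-14)|, |-12 - (-20)|, |-18 - (-10)|) = max(13, 6, 29, 28, 8, 8) = 29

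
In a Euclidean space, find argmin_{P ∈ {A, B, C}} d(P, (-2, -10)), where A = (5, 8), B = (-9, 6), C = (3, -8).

Distances: d(A) ≈ 19.3132, d(B) ≈ 17.4642, d(C) ≈ 5.3852. Nearest: C = (3, -8) with distance 5.3852.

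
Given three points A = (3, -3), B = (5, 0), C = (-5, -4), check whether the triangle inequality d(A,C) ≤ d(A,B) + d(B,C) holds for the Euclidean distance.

d(A,B) = √(2² + 3²) = √13 ≈ 3.6056, d(B,C) = √(10² + 4²) = √116 ≈ 10.7703, d(A,C) = √(8² + 1²) = √65 ≈ 8.0623.
d(A,C) ≈ 8.0623 ≤ 3.6056 + 10.7703 = 14.3759. Triangle inequality is satisfied.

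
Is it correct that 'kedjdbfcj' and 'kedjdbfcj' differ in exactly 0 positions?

Differing positions: none. Hamming distance = 0, so the claim is true.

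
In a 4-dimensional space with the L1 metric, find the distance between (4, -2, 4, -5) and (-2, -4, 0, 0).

Σ|x_i - y_i| = |4 - (-2)| + |-2 - (-4)| + |4 - 0| + |-5 - 0| = 6 + 2 + 4 + 5 = 17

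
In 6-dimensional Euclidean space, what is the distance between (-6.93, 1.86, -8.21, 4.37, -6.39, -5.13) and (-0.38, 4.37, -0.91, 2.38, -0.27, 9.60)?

√(Σ(x_i - y_i)²) = √((-6.93 - (-0.38))² + (1.86 - 4.37)² + (-8.21 - (-0.91))² + (4.37 - 2.38)² + (-6.39 - (-0.27))² + (-5.13 - 9.6)²)
= √((-6.55)² + (-2.51)² + (-7.3)² + 1.99² + (-6.12)² + (-14.73)²) = √(42.9025 + 6.3001 + 53.29 + 3.9601 + 37.4544 + 216.9729) = √360.88 ≈ 18.9968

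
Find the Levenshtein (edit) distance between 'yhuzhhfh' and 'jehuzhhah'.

Let D[i][j] be the edit distance between the first i characters of 'yhuzhhfh' and the first j characters of 'jehuzhhah', with D[i][0] = i, D[0][j] = j, and D[i][j] = D[i-1][j-1] if the characters match, else 1 + min(D[i-1][j], D[i][j-1], D[i-1][j-1]). Filling the table (rows: prefixes of 'yhuzhhfh', columns: prefixes of 'jehuzhhah'):
     ε  j  e  h  u  z  h  h  a  h
  ε  0  1  2  3  4  5  6  7  8  9
  y  1  1  2  3  4  5  6  7  8  9
  h  2  2  2  2  3  4  5  6  7  8
  u  3  3  3  3  2  3  4  5  6  7
  z  4  4  4  4  3  2  3  4  5  6
  h  5  5  5  4  4  3  2  3  4  5
  h  6  6  6  5  5  4  3  2  3  4
  f  7  7  7  6  6  5  4  3  3  4
  h  8  8  8  7  7  6  5  4  4  3
The bottom-right entry gives D[8][9] = 3, so no sequence of fewer than 3 edits works. Backtracking through the table gives one optimal edit sequence (3 edits):
  yhuzhhfh → jyhuzhhfh (ins j @1)
  jyhuzhhfh → jehuzhhfh (sub y→e @2)
  jehuzhhfh → jehuzhhah (sub f→a @8)
Edit distance = 3.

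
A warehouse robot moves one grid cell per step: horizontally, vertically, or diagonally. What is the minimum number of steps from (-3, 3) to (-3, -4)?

max(|x_i - y_i|) = max(|-3 - (-3)|, |3 - (-4)|) = max(0, 7) = 7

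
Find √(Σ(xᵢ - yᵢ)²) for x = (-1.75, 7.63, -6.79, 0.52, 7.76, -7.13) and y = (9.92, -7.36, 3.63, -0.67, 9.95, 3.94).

√(Σ(x_i - y_i)²) = √((-1.75 - 9.92)² + (7.63 - (-7.36))² + (-6.79 - 3.63)² + (0.52 - (-0.67))² + (7.76 - 9.95)² + (-7.13 - 3.94)²)
= √((-11.67)² + 14.99² + (-10.42)² + 1.19² + (-2.19)² + (-11.07)²) = √(136.1889 + 224.7001 + 108.5764 + 1.4161 + 4.7961 + 122.5449) = √598.2225 ≈ 24.4586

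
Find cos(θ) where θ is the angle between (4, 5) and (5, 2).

With u = (4, 5), v = (5, 2):
u·v = 4·5 + 5·2 = 20 + 10 = 30.
|u| = √(4² + 5²) = √41, |v| = √(5² + 2²) = √29, so |u||v| = √(41·29) = √1189.
cos θ = (u·v)/(|u||v|) = 30/√1189 ≈ 0.87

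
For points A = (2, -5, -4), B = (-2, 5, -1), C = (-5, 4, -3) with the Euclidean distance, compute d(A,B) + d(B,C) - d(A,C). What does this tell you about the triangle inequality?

d(A,B) = √(4² + 10² + 3²) = √125 ≈ 11.1803, d(B,C) = √(3² + 1² + 2²) = √14 ≈ 3.7417, d(A,C) = √(7² + 9² + 1²) = √131 ≈ 11.4455.
d(A,B) + d(B,C) - d(A,C) = 11.1803 + 3.7417 - 11.4455 = 14.922 - 11.4455 = 3.4765 (to 4 decimal places). This is ≥ 0, so the triangle inequality holds for these points.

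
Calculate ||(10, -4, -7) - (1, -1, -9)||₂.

√(Σ(x_i - y_i)²) = √((10 - 1)² + (-4 - (-1))² + (-7 - (-9))²)
= √(9² + (-3)² + 2²) = √(81 + 9 + 4) = √94 ≈ 9.6954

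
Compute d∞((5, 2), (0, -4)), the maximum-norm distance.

max(|x_i - y_i|) = max(|5 - 0|, |2 - (-4)|) = max(5, 6) = 6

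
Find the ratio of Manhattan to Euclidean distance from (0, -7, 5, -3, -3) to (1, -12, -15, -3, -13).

L1 = |0 - 1| + |-7 - (-12)| + |5 - (-15)| + |-3 - (-3)| + |-3 - (-13)| = 1 + 5 + 20 + 0 + 10 = 36
L2 = √(1² + 5² + 20² + 0² + 10²) = √526 ≈ 22.9347
L1 ≥ L2 always (equality iff movement is along one axis); L1 > L2 here.
Ratio L1/L2 = 36/√526 ≈ 1.5697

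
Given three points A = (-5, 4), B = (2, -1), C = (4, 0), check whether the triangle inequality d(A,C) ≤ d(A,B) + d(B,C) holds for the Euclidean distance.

d(A,B) = √(7² + 5²) = √74 ≈ 8.6023, d(B,C) = √(2² + 1²) = √5 ≈ 2.2361, d(A,C) = √(9² + 4²) = √97 ≈ 9.8489.
d(A,C) ≈ 9.8489 ≤ 8.6023 + 2.2361 = 10.8384. Triangle inequality is satisfied.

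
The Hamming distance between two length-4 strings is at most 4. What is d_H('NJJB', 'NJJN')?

Differing positions: 4. Hamming distance = 1. The maximum possible Hamming distance for length-4 strings is 4, so d_H/4 = 1/4 = 0.25.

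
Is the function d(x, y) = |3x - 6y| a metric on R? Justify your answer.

No. d fails symmetry: d(3, 8) = |3·3 - 6·8| = |-39| = 39, but d(8, 3) = |3·8 - 6·3| = |6| = 6. Since 39 ≠ 6, d(x,y) ≠ d(y,x) in general.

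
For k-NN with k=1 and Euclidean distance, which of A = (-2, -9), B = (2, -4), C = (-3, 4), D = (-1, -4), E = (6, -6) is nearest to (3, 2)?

Distances: d(A) ≈ 12.083, d(B) ≈ 6.0828, d(C) ≈ 6.3246, d(D) ≈ 7.2111, d(E) ≈ 8.544. Nearest: B = (2, -4) with distance 6.0828.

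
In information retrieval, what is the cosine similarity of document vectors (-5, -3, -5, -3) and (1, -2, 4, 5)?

With u = (-5, -3, -5, -3), v = (1, -2, 4, 5):
u·v = (-5)·1 + (-3)·(-2) + (-5)·4 + (-3)·5 = (-5) + 6 + (-20) + (-15) = -34.
|u| = √((-5)² + (-3)² + (-5)² + (-3)²) = √68, |v| = √(1² + (-2)² + 4² + 5²) = √46, so |u||v| = √(68·46) = √3128.
cos θ = (u·v)/(|u||v|) = -34/√3128 ≈ -0.6079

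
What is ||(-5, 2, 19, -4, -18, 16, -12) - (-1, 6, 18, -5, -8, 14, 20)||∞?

max(|x_i - y_i|) = max(|-5 - (-1)|, |2 - 6|, |19 - 18|, |-4 - (-5)|, |-18 - (-8)|, |16 - 14|, |-12 - 20|) = max(4, 4, 1, 1, 10, 2, 32) = 32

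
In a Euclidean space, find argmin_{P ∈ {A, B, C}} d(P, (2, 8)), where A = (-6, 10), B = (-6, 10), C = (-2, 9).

Distances: d(A) ≈ 8.2462, d(B) ≈ 8.2462, d(C) ≈ 4.1231. Nearest: C = (-2, 9) with distance 4.1231.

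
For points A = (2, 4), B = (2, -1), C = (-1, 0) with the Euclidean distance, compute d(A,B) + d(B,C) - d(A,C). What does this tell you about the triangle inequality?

d(A,B) = √(0² + 5²) = √25 = 5, d(B,C) = √(3² + 1²) = √10 ≈ 3.1623, d(A,C) = √(3² + 4²) = √25 = 5.
d(A,B) + d(B,C) - d(A,C) = 5 + 3.1623 - 5 = 8.1623 - 5 = 3.1623 (to 4 decimal places). This is ≥ 0, so the triangle inequality holds for these points.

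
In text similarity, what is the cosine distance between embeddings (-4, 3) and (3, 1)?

With u = (-4, 3), v = (3, 1):
u·v = (-4)·3 + 3·1 = (-12) + 3 = -9.
|u| = √((-4)² + 3²) = √25, |v| = √(3² + 1²) = √10, so |u||v| = √(25·10) = √250.
cos θ = (u·v)/(|u||v|) = -9/√250 ≈ -0.5692
Cosine distance = 1 - cos θ ≈ 1 - (-0.5692) = 1.5692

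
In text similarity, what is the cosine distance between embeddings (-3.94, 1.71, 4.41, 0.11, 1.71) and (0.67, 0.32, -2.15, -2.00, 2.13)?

With u = (-3.94, 1.71, 4.41, 0.11, 1.71), v = (0.67, 0.32, -2.15, -2.00, 2.13):
u·v = (-3.94)·0.67 + 1.71·0.32 + 4.41·(-2.15) + 0.11·(-2) + 1.71·2.13 = (-2.6398) + 0.5472 + (-9.4815) + (-0.22) + 3.6423 = -8.1518.
|u| = √((-3.94)² + 1.71² + 4.41² + 0.11² + 1.71²) = √(15.5236 + 2.9241 + 19.4481 + 0.0121 + 2.9241) = √40.832, |v| = √(0.67² + 0.32² + (-2.15)² + (-2)² + 2.13²) = √(0.4489 + 0.1024 + 4.6225 + 4 + 4.5369) = √13.7107.
cos θ = (u·v)/(|u||v|) = -8.1518/(√40.832·√13.7107) ≈ -0.3445
Cosine distance = 1 - cos θ ≈ 1 - (-0.3445) = 1.3445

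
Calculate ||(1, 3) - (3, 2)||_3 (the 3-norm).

(Σ|x_i - y_i|^3)^(1/3) = (|1 - 3|^3 + |3 - 2|^3)^(1/3)
= (2^3 + 1^3)^(1/3) = (8 + 1)^(1/3) = (9)^(1/3) ≈ 2.0801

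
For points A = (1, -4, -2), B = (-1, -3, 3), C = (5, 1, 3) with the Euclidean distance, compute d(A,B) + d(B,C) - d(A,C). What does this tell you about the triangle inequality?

d(A,B) = √(2² + 1² + 5²) = √30 ≈ 5.4772, d(B,C) = √(6² + 4² + 0²) = √52 ≈ 7.2111, d(A,C) = √(4² + 5² + 5²) = √66 ≈ 8.124.
d(A,B) + d(B,C) - d(A,C) = 5.4772 + 7.2111 - 8.124 = 12.6883 - 8.124 = 4.5643 (to 4 decimal places). This is ≥ 0, so the triangle inequality holds for these points.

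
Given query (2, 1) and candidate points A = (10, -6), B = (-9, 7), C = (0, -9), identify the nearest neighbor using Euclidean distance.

Distances: d(A) ≈ 10.6301, d(B) ≈ 12.53, d(C) ≈ 10.198. Nearest: C = (0, -9) with distance 10.198.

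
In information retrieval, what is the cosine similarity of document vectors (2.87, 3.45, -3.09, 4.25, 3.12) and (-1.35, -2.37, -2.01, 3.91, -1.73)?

With u = (2.87, 3.45, -3.09, 4.25, 3.12), v = (-1.35, -2.37, -2.01, 3.91, -1.73):
u·v = 2.87·(-1.35) + 3.45·(-2.37) + (-3.09)·(-2.01) + 4.25·3.91 + 3.12·(-1.73) = (-3.8745) + (-8.1765) + 6.2109 + 16.6175 + (-5.3976) = 5.3798.
|u| = √(2.87² + 3.45² + (-3.09)² + 4.25² + 3.12²) = √(8.2369 + 11.9025 + 9.5481 + 18.0625 + 9.7344) = √57.4844, |v| = √((-1.35)² + (-2.37)² + (-2.01)² + 3.91² + (-1.73)²) = √(1.8225 + 5.6169 + 4.0401 + 15.2881 + 2.9929) = √29.7605.
cos θ = (u·v)/(|u||v|) = 5.3798/(√57.4844·√29.7605) ≈ 0.1301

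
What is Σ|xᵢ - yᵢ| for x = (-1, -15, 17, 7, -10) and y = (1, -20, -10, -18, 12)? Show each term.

Σ|x_i - y_i| = |-1 - 1| + |-15 - (-20)| + |17 - (-10)| + |7 - (-18)| + |-10 - 12| = 2 + 5 + 27 + 25 + 22 = 81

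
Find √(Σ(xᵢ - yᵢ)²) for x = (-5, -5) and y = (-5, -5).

√(Σ(x_i - y_i)²) = √((-5 - (-5))² + (-5 - (-5))²)
= √(0² + 0²) = √(0 + 0) = √0 = 0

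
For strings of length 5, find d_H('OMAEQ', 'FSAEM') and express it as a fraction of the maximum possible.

Differing positions: 1, 2, 5. Hamming distance = 3. The maximum possible Hamming distance for length-5 strings is 5, so d_H/5 = 3/5 = 0.6.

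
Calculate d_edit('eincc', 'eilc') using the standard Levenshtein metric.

Let D[i][j] be the edit distance between the first i characters of 'eincc' and the first j characters of 'eilc', with D[i][0] = i, D[0][j] = j, and D[i][j] = D[i-1][j-1] if the characters match, else 1 + min(D[i-1][j], D[i][j-1], D[i-1][j-1]). Filling the table (rows: prefixes of 'eincc', columns: prefixes of 'eilc'):
     ε  e  i  l  c
  ε  0  1  2  3  4
  e  1  0  1  2  3
  i  2  1  0  1  2
  n  3  2  1  1  2
  c  4  3  2  2  1
  c  5  4  3  3  2
The bottom-right entry gives D[5][4] = 2, so no sequence of fewer than 2 edits works. Backtracking through the table gives one optimal edit sequence (2 edits):
  eincc → eicc (del n @3)
  eicc → eilc (sub c→l @3)
Edit distance = 2.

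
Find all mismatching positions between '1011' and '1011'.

Differing positions: none. Hamming distance = 0.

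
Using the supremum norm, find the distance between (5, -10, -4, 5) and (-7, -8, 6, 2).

max(|x_i - y_i|) = max(|5 - (-7)|, |-10 - (-8)|, |-4 - 6|, |5 - 2|) = max(12, 2, 10, 3) = 12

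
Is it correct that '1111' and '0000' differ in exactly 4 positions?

Differing positions: 1, 2, 3, 4. Hamming distance = 4, so the claim is true.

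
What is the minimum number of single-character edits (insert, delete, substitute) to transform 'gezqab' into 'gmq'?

Let D[i][j] be the edit distance between the first i characters of 'gezqab' and the first j characters of 'gmq', with D[i][0] = i, D[0][j] = j, and D[i][j] = D[i-1][j-1] if the characters match, else 1 + min(D[i-1][j], D[i][j-1], D[i-1][j-1]). Filling the table (rows: prefixes of 'gezqab', columns: prefixes of 'gmq'):
     ε  g  m  q
  ε  0  1  2  3
  g  1  0  1  2
  e  2  1  1  2
  z  3  2  2  2
  q  4  3  3  2
  a  5  4  4  3
  b  6  5  5  4
The bottom-right entry gives D[6][3] = 4, so no sequence of fewer than 4 edits works. Backtracking through the table gives one optimal edit sequence (4 edits):
  gezqab → gzqab (del e @2)
  gzqab → gmqab (sub z→m @2)
  gmqab → gmqb (del a @4)
  gmqb → gmq (del b @4)
Edit distance = 4.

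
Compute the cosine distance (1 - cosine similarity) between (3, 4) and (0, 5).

With u = (3, 4), v = (0, 5):
u·v = 3·0 + 4·5 = 0 + 20 = 20.
|u| = √(3² + 4²) = √25, |v| = √(0² + 5²) = √25, so |u||v| = √(25·25) = √625 = 25.
cos θ = (u·v)/(|u||v|) = 20/25 = 0.8
Cosine distance = 1 - cos θ = 1 - 0.8 = 0.2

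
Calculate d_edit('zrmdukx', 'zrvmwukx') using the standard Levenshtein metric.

Let D[i][j] be the edit distance between the first i characters of 'zrmdukx' and the first j characters of 'zrvmwukx', with D[i][0] = i, D[0][j] = j, and D[i][j] = D[i-1][j-1] if the characters match, else 1 + min(D[i-1][j], D[i][j-1], D[i-1][j-1]). Filling the table (rows: prefixes of 'zrmdukx', columns: prefixes of 'zrvmwukx'):
     ε  z  r  v  m  w  u  k  x
  ε  0  1  2  3  4  5  6  7  8
  z  1  0  1  2  3  4  5  6  7
  r  2  1  0  1  2  3  4  5  6
  m  3  2  1  1  1  2  3  4  5
  d  4  3  2  2  2  2  3  4  5
  u  5  4  3  3  3  3  2  3  4
  k  6  5  4  4  4  4  3  2  3
  x  7  6  5  5  5  5  4  3  2
The bottom-right entry gives D[7][8] = 2, so no sequence of fewer than 2 edits works. Backtracking through the table gives one optimal edit sequence (2 edits):
  zrmdukx → zrvmdukx (ins v @3)
  zrvmdukx → zrvmwukx (sub d→w @5)
Edit distance = 2.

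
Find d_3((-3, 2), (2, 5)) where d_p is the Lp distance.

(Σ|x_i - y_i|^3)^(1/3) = (|-3 - 2|^3 + |2 - 5|^3)^(1/3)
= (5^3 + 3^3)^(1/3) = (125 + 27)^(1/3) = (152)^(1/3) ≈ 5.3368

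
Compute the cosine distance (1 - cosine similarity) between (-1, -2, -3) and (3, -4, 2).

With u = (-1, -2, -3), v = (3, -4, 2):
u·v = (-1)·3 + (-2)·(-4) + (-3)·2 = (-3) + 8 + (-6) = -1.
|u| = √((-1)² + (-2)² + (-3)²) = √14, |v| = √(3² + (-4)² + 2²) = √29, so |u||v| = √(14·29) = √406.
cos θ = (u·v)/(|u||v|) = -1/√406 ≈ -0.0496
Cosine distance = 1 - cos θ ≈ 1 - (-0.0496) = 1.0496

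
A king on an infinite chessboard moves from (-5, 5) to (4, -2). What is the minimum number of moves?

max(|x_i - y_i|) = max(|-5 - 4|, |5 - (-2)|) = max(9, 7) = 9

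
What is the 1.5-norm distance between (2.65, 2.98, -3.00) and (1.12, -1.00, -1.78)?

(Σ|x_i - y_i|^1.5)^(1/1.5) = (|2.65 - 1.12|^1.5 + |2.98 - (-1)|^1.5 + |-3 - (-1.78)|^1.5)^(1/1.5)
= (1.53^1.5 + 3.98^1.5 + 1.22^1.5)^(1/1.5) ≈ (1.8925 + 7.9401 + 1.3475)^(1/1.5) = (11.1801)^(1/1.5) ≈ 4.9999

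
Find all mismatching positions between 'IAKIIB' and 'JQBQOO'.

Differing positions: 1, 2, 3, 4, 5, 6. Hamming distance = 6.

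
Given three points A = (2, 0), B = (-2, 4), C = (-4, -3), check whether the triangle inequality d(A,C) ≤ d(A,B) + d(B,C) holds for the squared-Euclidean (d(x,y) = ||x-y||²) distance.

d(A,B) = 4² + 4² = 32, d(B,C) = 2² + 7² = 53, d(A,C) = 6² + 3² = 45.
d(A,C) = 45 ≤ 32 + 53 = 85. Triangle inequality is satisfied.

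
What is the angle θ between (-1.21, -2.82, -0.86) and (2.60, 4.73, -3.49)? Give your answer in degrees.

With u = (-1.21, -2.82, -0.86), v = (2.60, 4.73, -3.49):
u·v = (-1.21)·2.6 + (-2.82)·4.73 + (-0.86)·(-3.49) = (-3.146) + (-13.3386) + 3.0014 = -13.4832.
|u| = √((-1.21)² + (-2.82)² + (-0.86)²) = √(1.4641 + 7.9524 + 0.7396) = √10.1561, |v| = √(2.6² + 4.73² + (-3.49)²) = √(6.76 + 22.3729 + 12.1801) = √41.313.
cos θ = (u·v)/(|u||v|) = -13.4832/(√10.1561·√41.313) ≈ -0.658243
θ = arccos(-0.658243) ≈ 131.17°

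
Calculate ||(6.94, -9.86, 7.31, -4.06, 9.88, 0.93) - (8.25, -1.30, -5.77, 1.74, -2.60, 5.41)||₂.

√(Σ(x_i - y_i)²) = √((6.94 - 8.25)² + (-9.86 - (-1.3))² + (7.31 - (-5.77))² + (-4.06 - 1.74)² + (9.88 - (-2.6))² + (0.93 - 5.41)²)
= √((-1.31)² + (-8.56)² + 13.08² + (-5.8)² + 12.48² + (-4.48)²) = √(1.7161 + 73.2736 + 171.0864 + 33.64 + 155.7504 + 20.0704) = √455.5369 ≈ 21.3433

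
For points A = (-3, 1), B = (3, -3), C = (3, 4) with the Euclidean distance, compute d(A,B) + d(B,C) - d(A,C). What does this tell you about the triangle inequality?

d(A,B) = √(6² + 4²) = √52 ≈ 7.2111, d(B,C) = √(0² + 7²) = √49 = 7, d(A,C) = √(6² + 3²) = √45 ≈ 6.7082.
d(A,B) + d(B,C) - d(A,C) = 7.2111 + 7 - 6.7082 = 14.2111 - 6.7082 = 7.5029 (to 4 decimal places). This is ≥ 0, so the triangle inequality holds for these points.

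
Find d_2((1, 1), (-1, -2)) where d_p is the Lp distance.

(Σ|x_i - y_i|^2)^(1/2) = (|1 - (-1)|^2 + |1 - (-2)|^2)^(1/2)
= (2^2 + 3^2)^(1/2) = (4 + 9)^(1/2) = (13)^(1/2) ≈ 3.6056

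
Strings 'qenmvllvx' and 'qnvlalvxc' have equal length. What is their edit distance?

Let D[i][j] be the edit distance between the first i characters of 'qenmvllvx' and the first j characters of 'qnvlalvxc', with D[i][0] = i, D[0][j] = j, and D[i][j] = D[i-1][j-1] if the characters match, else 1 + min(D[i-1][j], D[i][j-1], D[i-1][j-1]). Filling the table (rows: prefixes of 'qenmvllvx', columns: prefixes of 'qnvlalvxc'):
     ε  q  n  v  l  a  l  v  x  c
  ε  0  1  2  3  4  5  6  7  8  9
  q  1  0  1  2  3  4  5  6  7  8
  e  2  1  1  2  3  4  5  6  7  8
  n  3  2  1  2  3  4  5  6  7  8
  m  4  3  2  2  3  4  5  6  7  8
  v  5  4  3  2  3  4  5  5  6  7
  l  6  5  4  3  2  3  4  5  6  7
  l  7  6  5  4  3  3  3  4  5  6
  v  8  7  6  5  4  4  4  3  4  5
  x  9  8  7  6  5  5  5  4  3  4
The bottom-right entry gives D[9][9] = 4, so no sequence of fewer than 4 edits works. Backtracking through the table gives one optimal edit sequence (4 edits):
  qenmvllvx → qnmvllvx (del e @2)
  qnmvllvx → qnvllvx (del m @3)
  qnvllvx → qnvlalvx (ins a @5)
  qnvlalvx → qnvlalvxc (ins c @9)
Edit distance = 4.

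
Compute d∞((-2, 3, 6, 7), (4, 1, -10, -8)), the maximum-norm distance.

max(|x_i - y_i|) = max(|-2 - 4|, |3 - 1|, |6 - (-10)|, |7 - (-8)|) = max(6, 2, 16, 15) = 16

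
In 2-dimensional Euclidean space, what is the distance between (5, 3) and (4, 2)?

√(Σ(x_i - y_i)²) = √((5 - 4)² + (3 - 2)²)
= √(1² + 1²) = √(1 + 1) = √2 ≈ 1.4142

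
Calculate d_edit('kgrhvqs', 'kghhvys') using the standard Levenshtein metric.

Let D[i][j] be the edit distance between the first i characters of 'kgrhvqs' and the first j characters of 'kghhvys', with D[i][0] = i, D[0][j] = j, and D[i][j] = D[i-1][j-1] if the characters match, else 1 + min(D[i-1][j], D[i][j-1], D[i-1][j-1]). Filling the table (rows: prefixes of 'kgrhvqs', columns: prefixes of 'kghhvys'):
     ε  k  g  h  h  v  y  s
  ε  0  1  2  3  4  5  6  7
  k  1  0  1  2  3  4  5  6
  g  2  1  0  1  2  3  4  5
  r  3  2  1  1  2  3  4  5
  h  4  3  2  1  1  2  3  4
  v  5  4  3  2  2  1  2  3
  q  6  5  4  3  3  2  2  3
  s  7  6  5  4  4  3  3  2
The bottom-right entry gives D[7][7] = 2, so no sequence of fewer than 2 edits works. Backtracking through the table gives one optimal edit sequence (2 edits):
  kgrhvqs → kghhvqs (sub r→h @3)
  kghhvqs → kghhvys (sub q→y @6)
Edit distance = 2.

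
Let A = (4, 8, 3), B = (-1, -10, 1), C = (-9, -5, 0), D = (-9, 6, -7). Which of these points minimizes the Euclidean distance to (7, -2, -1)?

Distances: d(A) ≈ 11.1803, d(B) ≈ 11.4891, d(C) ≈ 16.3095, d(D) ≈ 18.868. Nearest: A = (4, 8, 3) with distance 11.1803.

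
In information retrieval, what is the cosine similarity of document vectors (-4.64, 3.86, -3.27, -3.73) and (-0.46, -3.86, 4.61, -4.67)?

With u = (-4.64, 3.86, -3.27, -3.73), v = (-0.46, -3.86, 4.61, -4.67):
u·v = (-4.64)·(-0.46) + 3.86·(-3.86) + (-3.27)·4.61 + (-3.73)·(-4.67) = 2.1344 + (-14.8996) + (-15.0747) + 17.4191 = -10.4208.
|u| = √((-4.64)² + 3.86² + (-3.27)² + (-3.73)²) = √(21.5296 + 14.8996 + 10.6929 + 13.9129) = √61.035, |v| = √((-0.46)² + (-3.86)² + 4.61² + (-4.67)²) = √(0.2116 + 14.8996 + 21.2521 + 21.8089) = √58.1722.
cos θ = (u·v)/(|u||v|) = -10.4208/(√61.035·√58.1722) ≈ -0.1749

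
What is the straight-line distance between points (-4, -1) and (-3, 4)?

√(Σ(x_i - y_i)²) = √((-4 - (-3))² + (-1 - 4)²)
= √((-1)² + (-5)²) = √(1 + 25) = √26 ≈ 5.099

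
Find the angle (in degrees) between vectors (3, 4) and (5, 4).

With u = (3, 4), v = (5, 4):
u·v = 3·5 + 4·4 = 15 + 16 = 31.
|u| = √(3² + 4²) = √25, |v| = √(5² + 4²) = √41, so |u||v| = √(25·41) = √1025.
cos θ = (u·v)/(|u||v|) = 31/√1025 ≈ 0.968277
θ = arccos(0.968277) ≈ 14.47°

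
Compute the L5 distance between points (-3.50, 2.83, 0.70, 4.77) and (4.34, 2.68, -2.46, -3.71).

(Σ|x_i - y_i|^5)^(1/5) = (|-3.5 - 4.34|^5 + |2.83 - 2.68|^5 + |0.7 - (-2.46)|^5 + |4.77 - (-3.71)|^5)^(1/5)
= (7.84^5 + 0.15^5 + 3.16^5 + 8.48^5)^(1/5) ≈ (29619.6767 + 0.0001 + 315.0906 + 43850.9757)^(1/5) = (73785.7431)^(1/5) ≈ 9.4101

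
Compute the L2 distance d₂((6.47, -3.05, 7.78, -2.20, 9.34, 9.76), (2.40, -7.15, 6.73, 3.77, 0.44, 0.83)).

√(Σ(x_i - y_i)²) = √((6.47 - 2.4)² + (-3.05 - (-7.15))² + (7.78 - 6.73)² + (-2.2 - 3.77)² + (9.34 - 0.44)² + (9.76 - 0.83)²)
= √(4.07² + 4.1² + 1.05² + (-5.97)² + 8.9² + 8.93²) = √(16.5649 + 16.81 + 1.1025 + 35.6409 + 79.21 + 79.7449) = √229.0732 ≈ 15.1352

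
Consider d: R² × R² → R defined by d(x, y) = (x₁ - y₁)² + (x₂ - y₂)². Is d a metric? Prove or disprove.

No. The squared Euclidean distance fails the triangle inequality. Counterexample: x = (0, 0), y = (3, 3), z = (6, 6). d(x,z) = 6² + 6² = 72, but d(x,y) + d(y,z) = (3² + 3²) + (3² + 3²) = 18 + 18 = 36. Since 72 > 36, the triangle inequality is violated. (Note: √d, the ordinary Euclidean distance, IS a metric.)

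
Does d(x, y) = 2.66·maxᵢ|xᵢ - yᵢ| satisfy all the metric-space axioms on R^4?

Yes. The L∞ (Chebyshev) norm induces a metric on R^4, and multiplying a metric by a positive constant 2.66 > 0 preserves all four axioms: non-negativity (2.66·||x-y|| ≥ 0), identity (2.66·||x-y|| = 0 ⟺ ||x-y|| = 0 ⟺ x = y), symmetry (||x-y|| = ||y-x||), and the triangle inequality (2.66·||x-z|| ≤ 2.66·||x-y|| + 2.66·||y-z||). So d is a metric.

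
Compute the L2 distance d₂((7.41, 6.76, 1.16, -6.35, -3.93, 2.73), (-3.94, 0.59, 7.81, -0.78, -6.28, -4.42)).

√(Σ(x_i - y_i)²) = √((7.41 - (-3.94))² + (6.76 - 0.59)² + (1.16 - 7.81)² + (-6.35 - (-0.78))² + (-3.93 - (-6.28))² + (2.73 - (-4.42))²)
= √(11.35² + 6.17² + (-6.65)² + (-5.57)² + 2.35² + 7.15²) = √(128.8225 + 38.0689 + 44.2225 + 31.0249 + 5.5225 + 51.1225) = √298.7838 ≈ 17.2854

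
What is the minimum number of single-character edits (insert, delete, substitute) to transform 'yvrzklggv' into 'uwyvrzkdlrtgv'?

Let D[i][j] be the edit distance between the first i characters of 'yvrzklggv' and the first j characters of 'uwyvrzkdlrtgv', with D[i][0] = i, D[0][j] = j, and D[i][j] = D[i-1][j-1] if the characters match, else 1 + min(D[i-1][j], D[i][j-1], D[i-1][j-1]). Filling the table (rows: prefixes of 'yvrzklggv', columns: prefixes of 'uwyvrzkdlrtgv'):
     ε  u  w  y  v  r  z  k  d  l  r  t  g  v
  ε  0  1  2  3  4  5  6  7  8  9 10 11 12 13
  y  1  1  2  2  3  4  5  6  7  8  9 10 11 12
  v  2  2  2  3  2  3  4  5  6  7  8  9 10 11
  r  3  3  3  3  3  2  3  4  5  6  7  8  9 10
  z  4  4  4  4  4  3  2  3  4  5  6  7  8  9
  k  5  5  5  5  5  4  3  2  3  4  5  6  7  8
  l  6  6  6  6  6  5  4  3  3  3  4  5  6  7
  g  7  7  7  7  7  6  5  4  4  4  4  5  5  6
  g  8  8  8  8  8  7  6  5  5  5  5  5  5  6
  v  9  9  9  9  8  8  7  6  6  6  6  6  6  5
The bottom-right entry gives D[9][13] = 5, so no sequence of fewer than 5 edits works. Backtracking through the table gives one optimal edit sequence (5 edits):
  yvrzklggv → uyvrzklggv (ins u @1)
  uyvrzklggv → uwyvrzklggv (ins w @2)
  uwyvrzklggv → uwyvrzkdlggv (ins d @8)
  uwyvrzkdlggv → uwyvrzkdlrggv (ins r @10)
  uwyvrzkdlrggv → uwyvrzkdlrtgv (sub g→t @11)
Edit distance = 5.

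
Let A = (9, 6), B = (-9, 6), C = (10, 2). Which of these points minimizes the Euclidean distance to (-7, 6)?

Distances: d(A) = 16, d(B) = 2, d(C) ≈ 17.4642. Nearest: B = (-9, 6) with distance 2.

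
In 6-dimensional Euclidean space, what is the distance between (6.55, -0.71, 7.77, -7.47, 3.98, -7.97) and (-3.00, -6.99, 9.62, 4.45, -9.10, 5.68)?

√(Σ(x_i - y_i)²) = √((6.55 - (-3))² + (-0.71 - (-6.99))² + (7.77 - 9.62)² + (-7.47 - 4.45)² + (3.98 - (-9.1))² + (-7.97 - 5.68)²)
= √(9.55² + 6.28² + (-1.85)² + (-11.92)² + 13.08² + (-13.65)²) = √(91.2025 + 39.4384 + 3.4225 + 142.0864 + 171.0864 + 186.3225) = √633.5587 ≈ 25.1706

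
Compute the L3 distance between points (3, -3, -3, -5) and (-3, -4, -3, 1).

(Σ|x_i - y_i|^3)^(1/3) = (|3 - (-3)|^3 + |-3 - (-4)|^3 + |-3 - (-3)|^3 + |-5 - 1|^3)^(1/3)
= (6^3 + 1^3 + 0^3 + 6^3)^(1/3) = (216 + 1 + 0 + 216)^(1/3) = (433)^(1/3) ≈ 7.5654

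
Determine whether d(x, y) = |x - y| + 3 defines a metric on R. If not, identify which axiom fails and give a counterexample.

No. d fails identity of indiscernibles (specifically d(x,x) = 0): d(-6, -6) = |-6 - (-6)| + 3 = 0 + 3 = 3 ≠ 0.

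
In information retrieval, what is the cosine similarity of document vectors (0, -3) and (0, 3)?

With u = (0, -3), v = (0, 3):
u·v = 0·0 + (-3)·3 = 0 + (-9) = -9.
|u| = √(0² + (-3)²) = √9, |v| = √(0² + 3²) = √9, so |u||v| = √(9·9) = √81 = 9.
cos θ = (u·v)/(|u||v|) = -9/9 = -1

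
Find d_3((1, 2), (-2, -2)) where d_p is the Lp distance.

(Σ|x_i - y_i|^3)^(1/3) = (|1 - (-2)|^3 + |2 - (-2)|^3)^(1/3)
= (3^3 + 4^3)^(1/3) = (27 + 64)^(1/3) = (91)^(1/3) ≈ 4.4979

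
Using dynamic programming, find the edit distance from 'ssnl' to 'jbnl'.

Let D[i][j] be the edit distance between the first i characters of 'ssnl' and the first j characters of 'jbnl', with D[i][0] = i, D[0][j] = j, and D[i][j] = D[i-1][j-1] if the characters match, else 1 + min(D[i-1][j], D[i][j-1], D[i-1][j-1]). Filling the table (rows: prefixes of 'ssnl', columns: prefixes of 'jbnl'):
     ε  j  b  n  l
  ε  0  1  2  3  4
  s  1  1  2  3  4
  s  2  2  2  3  4
  n  3  3  3  2  3
  l  4  4  4  3  2
The bottom-right entry gives D[4][4] = 2, so no sequence of fewer than 2 edits works. Backtracking through the table gives one optimal edit sequence (2 edits):
  ssnl → jsnl (sub s→j @1)
  jsnl → jbnl (sub s→b @2)
Edit distance = 2.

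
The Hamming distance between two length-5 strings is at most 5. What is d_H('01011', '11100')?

Differing positions: 1, 3, 4, 5. Hamming distance = 4. The maximum possible Hamming distance for length-5 strings is 5, so d_H/5 = 4/5 = 0.8.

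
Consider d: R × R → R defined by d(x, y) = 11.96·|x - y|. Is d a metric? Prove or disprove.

Yes. Since |x - y| is a metric on R and 11.96 > 0, the positive scalar multiple 11.96·|x - y| is also a metric: scaling by a positive constant preserves non-negativity, identity (d=0 ⟺ |x-y|=0 ⟺ x=y), symmetry, and the triangle inequality.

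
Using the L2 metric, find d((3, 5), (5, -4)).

√(Σ(x_i - y_i)²) = √((3 - 5)² + (5 - (-4))²)
= √((-2)² + 9²) = √(4 + 81) = √85 ≈ 9.2195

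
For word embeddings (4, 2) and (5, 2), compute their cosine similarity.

With u = (4, 2), v = (5, 2):
u·v = 4·5 + 2·2 = 20 + 4 = 24.
|u| = √(4² + 2²) = √20, |v| = √(5² + 2²) = √29, so |u||v| = √(20·29) = √580.
cos θ = (u·v)/(|u||v|) = 24/√580 ≈ 0.9965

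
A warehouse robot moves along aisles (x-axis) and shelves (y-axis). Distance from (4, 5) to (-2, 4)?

Σ|x_i - y_i| = |4 - (-2)| + |5 - 4| = 6 + 1 = 7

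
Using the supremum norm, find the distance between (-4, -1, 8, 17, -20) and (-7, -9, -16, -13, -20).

max(|x_i - y_i|) = max(|-4 - (-7)|, |-1 - (-9)|, |8 - (-16)|, |17 - (-13)|, |-20 - (-20)|) = max(3, 8, 24, 30, 0) = 30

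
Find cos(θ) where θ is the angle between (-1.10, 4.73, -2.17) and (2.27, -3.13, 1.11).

With u = (-1.10, 4.73, -2.17), v = (2.27, -3.13, 1.11):
u·v = (-1.1)·2.27 + 4.73·(-3.13) + (-2.17)·1.11 = (-2.497) + (-14.8049) + (-2.4087) = -19.7106.
|u| = √((-1.1)² + 4.73² + (-2.17)²) = √(1.21 + 22.3729 + 4.7089) = √28.2918, |v| = √(2.27² + (-3.13)² + 1.11²) = √(5.1529 + 9.7969 + 1.2321) = √16.1819.
cos θ = (u·v)/(|u||v|) = -19.7106/(√28.2918·√16.1819) ≈ -0.9212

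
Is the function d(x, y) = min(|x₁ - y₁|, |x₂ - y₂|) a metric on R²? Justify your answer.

No. d fails identity of indiscernibles: take x = (-5, 0) and y = (-5, 2). Then d(x,y) = min(|-5 - (-5)|, |0 - 2|) = min(0, 2) = 0, yet x ≠ y.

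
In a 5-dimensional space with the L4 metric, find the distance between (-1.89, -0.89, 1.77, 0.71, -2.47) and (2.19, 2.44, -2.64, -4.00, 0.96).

(Σ|x_i - y_i|^4)^(1/4) = (|-1.89 - 2.19|^4 + |-0.89 - 2.44|^4 + |1.77 - (-2.64)|^4 + |0.71 - (-4)|^4 + |-2.47 - 0.96|^4)^(1/4)
= (4.08^4 + 3.33^4 + 4.41^4 + 4.71^4 + 3.43^4)^(1/4) ≈ (277.1026 + 122.9637 + 378.2286 + 492.1343 + 138.4129)^(1/4) = (1408.8421)^(1/4) ≈ 6.1265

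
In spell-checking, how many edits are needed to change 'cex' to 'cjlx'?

Let D[i][j] be the edit distance between the first i characters of 'cex' and the first j characters of 'cjlx', with D[i][0] = i, D[0][j] = j, and D[i][j] = D[i-1][j-1] if the characters match, else 1 + min(D[i-1][j], D[i][j-1], D[i-1][j-1]). Filling the table (rows: prefixes of 'cex', columns: prefixes of 'cjlx'):
     ε  c  j  l  x
  ε  0  1  2  3  4
  c  1  0  1  2  3
  e  2  1  1  2  3
  x  3  2  2  2  2
The bottom-right entry gives D[3][4] = 2, so no sequence of fewer than 2 edits works. Backtracking through the table gives one optimal edit sequence (2 edits):
  cex → cjex (ins j @2)
  cjex → cjlx (sub e→l @3)
Edit distance = 2.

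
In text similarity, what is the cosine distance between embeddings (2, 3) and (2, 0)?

With u = (2, 3), v = (2, 0):
u·v = 2·2 + 3·0 = 4 + 0 = 4.
|u| = √(2² + 3²) = √13, |v| = √(2² + 0²) = √4, so |u||v| = √(13·4) = √52.
cos θ = (u·v)/(|u||v|) = 4/√52 ≈ 0.5547
Cosine distance = 1 - cos θ ≈ 1 - 0.5547 = 0.4453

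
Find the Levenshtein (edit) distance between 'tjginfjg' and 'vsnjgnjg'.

Let D[i][j] be the edit distance between the first i characters of 'tjginfjg' and the first j characters of 'vsnjgnjg', with D[i][0] = i, D[0][j] = j, and D[i][j] = D[i-1][j-1] if the characters match, else 1 + min(D[i-1][j], D[i][j-1], D[i-1][j-1]). Filling the table (rows: prefixes of 'tjginfjg', columns: prefixes of 'vsnjgnjg'):
     ε  v  s  n  j  g  n  j  g
  ε  0  1  2  3  4  5  6  7  8
  t  1  1  2  3  4  5  6  7  8
  j  2  2  2  3  3  4  5  6  7
  g  3  3  3  3  4  3  4  5  6
  i  4  4  4  4  4  4  4  5  6
  n  5  5  5  4  5  5  4  5  6
  f  6  6  6  5  5  6  5  5  6
  j  7  7  7  6  5  6  6  5  6
  g  8  8  8  7  6  5  6  6  5
The bottom-right entry gives D[8][8] = 5, so no sequence of fewer than 5 edits works. Backtracking through the table gives one optimal edit sequence (5 edits):
  tjginfjg → vtjginfjg (ins v @1)
  vtjginfjg → vstjginfjg (ins s @2)
  vstjginfjg → vsnjginfjg (sub t→n @3)
  vsnjginfjg → vsnjgnfjg (del i @6)
  vsnjgnfjg → vsnjgnjg (del f @7)
Edit distance = 5.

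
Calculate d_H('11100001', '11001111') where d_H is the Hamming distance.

Differing positions: 3, 5, 6, 7. Hamming distance = 4.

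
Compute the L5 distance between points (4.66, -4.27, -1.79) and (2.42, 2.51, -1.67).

(Σ|x_i - y_i|^5)^(1/5) = (|4.66 - 2.42|^5 + |-4.27 - 2.51|^5 + |-1.79 - (-1.67)|^5)^(1/5)
= (2.24^5 + 6.78^5 + 0.12^5)^(1/5) ≈ (56.3949 + 14326.776 + 0)^(1/5) = (14383.1709)^(1/5) ≈ 6.7853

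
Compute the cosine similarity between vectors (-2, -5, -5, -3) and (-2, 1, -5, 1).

With u = (-2, -5, -5, -3), v = (-2, 1, -5, 1):
u·v = (-2)·(-2) + (-5)·1 + (-5)·(-5) + (-3)·1 = 4 + (-5) + 25 + (-3) = 21.
|u| = √((-2)² + (-5)² + (-5)² + (-3)²) = √63, |v| = √((-2)² + 1² + (-5)² + 1²) = √31, so |u||v| = √(63·31) = √1953.
cos θ = (u·v)/(|u||v|) = 21/√1953 ≈ 0.4752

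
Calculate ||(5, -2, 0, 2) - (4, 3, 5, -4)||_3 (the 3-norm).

(Σ|x_i - y_i|^3)^(1/3) = (|5 - 4|^3 + |-2 - 3|^3 + |0 - 5|^3 + |2 - (-4)|^3)^(1/3)
= (1^3 + 5^3 + 5^3 + 6^3)^(1/3) = (1 + 125 + 125 + 216)^(1/3) = (467)^(1/3) ≈ 7.7584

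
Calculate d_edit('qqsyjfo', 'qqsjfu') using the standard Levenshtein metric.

Let D[i][j] be the edit distance between the first i characters of 'qqsyjfo' and the first j characters of 'qqsjfu', with D[i][0] = i, D[0][j] = j, and D[i][j] = D[i-1][j-1] if the characters match, else 1 + min(D[i-1][j], D[i][j-1], D[i-1][j-1]). Filling the table (rows: prefixes of 'qqsyjfo', columns: prefixes of 'qqsjfu'):
     ε  q  q  s  j  f  u
  ε  0  1  2  3  4  5  6
  q  1  0  1  2  3  4  5
  q  2  1  0  1  2  3  4
  s  3  2  1  0  1  2  3
  y  4  3  2  1  1  2  3
  j  5  4  3  2  1  2  3
  f  6  5  4  3  2  1  2
  o  7  6  5  4  3  2  2
The bottom-right entry gives D[7][6] = 2, so no sequence of fewer than 2 edits works. Backtracking through the table gives one optimal edit sequence (2 edits):
  qqsyjfo → qqsjfo (del y @4)
  qqsjfo → qqsjfu (sub o→u @6)
Edit distance = 2.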